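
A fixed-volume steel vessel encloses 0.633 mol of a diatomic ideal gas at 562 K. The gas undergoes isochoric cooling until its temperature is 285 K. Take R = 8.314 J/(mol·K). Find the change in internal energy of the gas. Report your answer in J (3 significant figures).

Constant volume ⇒ W = 0, so Q = ΔU = nCᵥΔT with Cᵥ = 5R/2 = 20.79 J/(mol·K).
ΔU = (0.633)(20.79)(285 − 562) = -3644 J.

ΔU ≈ -3640 J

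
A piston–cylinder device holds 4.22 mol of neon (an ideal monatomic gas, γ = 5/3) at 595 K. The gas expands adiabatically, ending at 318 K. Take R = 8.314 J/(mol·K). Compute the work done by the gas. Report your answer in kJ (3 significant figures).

W ≈ 14.6 kJ

Adiabatic ⇒ Q = 0, so W_by = −ΔU = nCᵥ(T₁ − T₂).
Cᵥ = 3R/2 = 12.47 J/(mol·K).
W = (4.22)(12.47)(595 − 318) = 14578 J.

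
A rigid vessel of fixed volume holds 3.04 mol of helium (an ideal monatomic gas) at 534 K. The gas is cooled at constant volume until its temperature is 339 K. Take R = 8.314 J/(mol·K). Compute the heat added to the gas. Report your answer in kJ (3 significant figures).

Q ≈ -7.39 kJ

Constant volume ⇒ W = 0, so Q = ΔU = nCᵥΔT with Cᵥ = 3R/2 = 12.47 J/(mol·K).
ΔU = (3.04)(12.47)(339 − 534) = -7393 J.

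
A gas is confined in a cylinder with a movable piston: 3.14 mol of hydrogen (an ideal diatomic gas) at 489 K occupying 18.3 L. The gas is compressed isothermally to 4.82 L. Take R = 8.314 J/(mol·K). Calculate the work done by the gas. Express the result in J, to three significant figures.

W ≈ -17000 J

Isothermal: W = nRT ln(V₂/V₁).
W = (3.14)(8.314)(489) × ln(4.82/18.3)
  = 12766 × -1.334
W_by_gas = -17031 J.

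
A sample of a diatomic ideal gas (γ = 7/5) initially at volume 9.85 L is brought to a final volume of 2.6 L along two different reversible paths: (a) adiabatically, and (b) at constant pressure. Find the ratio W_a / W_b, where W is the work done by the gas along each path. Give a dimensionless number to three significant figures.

Path (a) adiabatic: W = P₁V₁(1 − (V₁/V₂)^(γ−1))/(γ−1) → W_a/(P₁V₁) = -1.759.
Path (b) isobaric: W = P₁(V₂ − V₁) → W_b/(P₁V₁) = -0.736.
W_a / W_b = -1.759 / -0.736 = 2.39.

W_a / W_b ≈ 2.39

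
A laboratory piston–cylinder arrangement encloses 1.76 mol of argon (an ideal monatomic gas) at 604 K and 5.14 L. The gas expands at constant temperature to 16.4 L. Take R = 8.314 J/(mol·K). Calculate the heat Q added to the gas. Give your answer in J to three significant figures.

Isothermal ⇒ ΔU = 0, so Q = W = nRT ln(V₂/V₁).
Q = (1.76)(8.314)(604) ln(16.4/5.14) = 8838 × 1.16 = 10254 J.

Q ≈ 10300 J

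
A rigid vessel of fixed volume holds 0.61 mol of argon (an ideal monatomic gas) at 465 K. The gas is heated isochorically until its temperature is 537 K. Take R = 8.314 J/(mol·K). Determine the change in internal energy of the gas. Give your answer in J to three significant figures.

ΔU ≈ 548 J

Constant volume ⇒ W = 0, so Q = ΔU = nCᵥΔT with Cᵥ = 3R/2 = 12.47 J/(mol·K).
ΔU = (0.61)(12.47)(537 − 465) = 547.7 J.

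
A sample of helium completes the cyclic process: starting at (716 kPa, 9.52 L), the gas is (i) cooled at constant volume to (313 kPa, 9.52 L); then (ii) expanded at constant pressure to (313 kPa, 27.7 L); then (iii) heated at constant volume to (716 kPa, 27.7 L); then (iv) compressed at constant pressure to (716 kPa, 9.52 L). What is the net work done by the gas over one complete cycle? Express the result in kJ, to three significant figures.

W_net ≈ -7.33 kJ

Constant-volume legs do no work.
W(ii) = (313)(27.7 − 9.52) = 5690 J; W(iv) = (716)(9.52 − 27.7) = -13017 J.
W_net = 5690 − 13017 = -7327 J (the counter-clockwise enclosed area).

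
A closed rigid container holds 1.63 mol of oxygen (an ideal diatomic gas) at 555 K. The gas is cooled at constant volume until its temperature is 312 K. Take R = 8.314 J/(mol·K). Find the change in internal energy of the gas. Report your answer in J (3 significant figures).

Constant volume ⇒ W = 0, so Q = ΔU = nCᵥΔT with Cᵥ = 5R/2 = 20.79 J/(mol·K).
ΔU = (1.63)(20.79)(312 − 555) = -8233 J.

ΔU ≈ -8230 J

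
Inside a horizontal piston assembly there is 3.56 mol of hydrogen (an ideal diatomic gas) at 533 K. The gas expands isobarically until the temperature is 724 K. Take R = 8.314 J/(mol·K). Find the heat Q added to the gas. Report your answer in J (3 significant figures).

Q ≈ 19800 J

Isobaric: W = nRΔT = (3.56)(8.314)(191) = 5653 J.
ΔU = nCᵥΔT with Cᵥ = 5R/2: ΔU = (3.56)(20.79)(191) = 14133 J.
Q = ΔU + W = 14133 + 5653 = 19786 J.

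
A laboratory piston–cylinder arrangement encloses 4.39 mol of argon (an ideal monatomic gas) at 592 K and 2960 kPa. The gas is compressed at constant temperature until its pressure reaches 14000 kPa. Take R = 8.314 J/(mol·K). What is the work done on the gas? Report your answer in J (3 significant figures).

W ≈ 33600 J

Isothermal process: W = nRT ln(V₂/V₁) = nRT ln(P₁/P₂).
W = (4.39)(8.314)(592) × ln(2960/14000)
  = 21607 × ln(0.2114) = 21607 × -1.554
W_by_gas = -33575 J; work on gas = −W_by = 33575 J.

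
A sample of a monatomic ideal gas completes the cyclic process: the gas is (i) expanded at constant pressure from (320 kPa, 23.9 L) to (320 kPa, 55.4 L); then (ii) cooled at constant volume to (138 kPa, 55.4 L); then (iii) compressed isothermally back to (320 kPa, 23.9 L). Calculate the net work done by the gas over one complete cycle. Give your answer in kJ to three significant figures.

W_net ≈ 3.65 kJ

Leg (i): W = PΔV = (320)(55.4 − 23.9) = 10080 J.
Leg (ii): W = 0.
Leg (iii): W = PᵢVᵢ ln(V_f/Vᵢ) = (7645) ln(23.9/55.4) = -6427 J.
W_net = 10080 − 6427 = 3653 J.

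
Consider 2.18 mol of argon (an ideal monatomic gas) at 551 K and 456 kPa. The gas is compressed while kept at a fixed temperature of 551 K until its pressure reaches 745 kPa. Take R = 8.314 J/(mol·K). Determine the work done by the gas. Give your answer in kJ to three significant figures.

Isothermal process: W = nRT ln(V₂/V₁) = nRT ln(P₁/P₂).
W = (2.18)(8.314)(551) × ln(456/745)
  = 9987 × ln(0.6121) = 9987 × -0.4909
W_by_gas = -4902 J.

W ≈ -4.90 kJ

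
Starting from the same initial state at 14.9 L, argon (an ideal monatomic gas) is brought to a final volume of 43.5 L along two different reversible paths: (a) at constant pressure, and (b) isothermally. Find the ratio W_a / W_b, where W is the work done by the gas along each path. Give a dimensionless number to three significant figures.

Path (a) isobaric: W = P₁(V₂ − V₁) → W_a/(P₁V₁) = 1.919.
Path (b) isothermal: W = P₁V₁ ln(V₂/V₁) → W_b/(P₁V₁) = 1.071.
W_a / W_b = 1.919 / 1.071 = 1.792.

W_a / W_b ≈ 1.79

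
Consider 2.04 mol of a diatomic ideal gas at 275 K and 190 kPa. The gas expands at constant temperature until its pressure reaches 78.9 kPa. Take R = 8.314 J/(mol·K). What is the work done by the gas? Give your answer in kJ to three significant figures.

Isothermal process: W = nRT ln(V₂/V₁) = nRT ln(P₁/P₂).
W = (2.04)(8.314)(275) × ln(190/78.9)
  = 4664 × ln(2.408) = 4664 × 0.8788
W_by_gas = 4099 J.

W ≈ 4.10 kJ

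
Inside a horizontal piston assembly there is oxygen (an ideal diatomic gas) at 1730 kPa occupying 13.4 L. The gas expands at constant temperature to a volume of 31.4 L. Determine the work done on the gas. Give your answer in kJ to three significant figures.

W ≈ -19.7 kJ

Isothermal: W = nRT ln(V₂/V₁) = P₁V₁ ln(V₂/V₁).
P₁V₁ = (1730 kPa)(13.4 L) = 23182 J.
W = 23182 × ln(31.4/13.4) = 23182 × 0.8516
W_by_gas = 19741 J; work on gas = −W_by = -19741 J.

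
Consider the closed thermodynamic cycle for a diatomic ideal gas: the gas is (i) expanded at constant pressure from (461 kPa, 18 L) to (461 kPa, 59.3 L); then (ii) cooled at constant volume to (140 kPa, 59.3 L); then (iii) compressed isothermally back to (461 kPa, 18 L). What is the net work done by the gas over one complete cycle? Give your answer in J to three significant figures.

Leg (i): W = PΔV = (461)(59.3 − 18) = 19039 J.
Leg (ii): W = 0.
Leg (iii): W = PᵢVᵢ ln(V_f/Vᵢ) = (8302) ln(18/59.3) = -9898 J.
W_net = 19039 − 9898 = 9141 J.

W_net ≈ 9140 J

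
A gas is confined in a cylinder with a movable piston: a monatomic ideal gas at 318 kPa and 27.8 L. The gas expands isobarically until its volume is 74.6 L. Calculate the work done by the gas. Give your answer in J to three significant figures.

Isobaric: W = P ΔV.
W = (318 kPa)(74.6 − 27.8 L) = (318)(46.8) = 14882 J.

W ≈ 14900 J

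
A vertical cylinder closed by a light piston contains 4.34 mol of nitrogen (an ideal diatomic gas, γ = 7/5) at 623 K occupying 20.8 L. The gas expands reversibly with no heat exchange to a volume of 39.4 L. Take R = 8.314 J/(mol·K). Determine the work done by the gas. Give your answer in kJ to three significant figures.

Adiabatic: TV^(γ−1) = const with γ = 7/5.
T₂ = T₁ (V₁/V₂)^(γ−1) = 623 × (20.8/39.4)^0.4 = 623 × 0.7745 = 482.5 K.
W_by = nCᵥ(T₁ − T₂) = (4.34)(20.79)(623 − 482.5) = 12672 J.

W ≈ 12.7 kJ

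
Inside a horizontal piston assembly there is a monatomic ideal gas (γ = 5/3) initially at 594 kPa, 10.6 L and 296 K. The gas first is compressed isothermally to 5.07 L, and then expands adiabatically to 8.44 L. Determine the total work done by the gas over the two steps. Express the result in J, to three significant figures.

W_total ≈ -1920 J

Step 1 (isothermal): W = P₁V₁ ln(V₂/V₁) = (6296) ln(5.07/10.6) = -4644 J.
After step 1: P = 1242 kPa, V = 5.07 L, T = 296 K.
Step 2 (adiabatic): W = (P₁V₁ − P₂V₂)/(γ−1) = (6296 − 4483)/0.667 = 2721 J.
W_total = -4644 + 2721 = -1923 J.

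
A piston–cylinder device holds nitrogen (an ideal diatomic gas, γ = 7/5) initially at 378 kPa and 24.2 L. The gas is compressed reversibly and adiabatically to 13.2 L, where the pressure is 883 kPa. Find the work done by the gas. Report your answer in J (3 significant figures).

Adiabatic: W = (P₁V₁ − P₂V₂)/(γ − 1) with γ = 7/5.
P₁V₁ = 9148 J, P₂V₂ = 11656 J.
W = (9148 − 11656) / 0.4 = -6270 J.

W ≈ -6270 J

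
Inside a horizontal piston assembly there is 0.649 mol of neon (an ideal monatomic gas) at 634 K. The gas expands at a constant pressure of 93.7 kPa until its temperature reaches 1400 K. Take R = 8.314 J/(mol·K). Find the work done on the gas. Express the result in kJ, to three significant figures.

W ≈ -4.13 kJ

Isobaric: W = P ΔV = nR ΔT.
W = (0.649)(8.314)(1400 − 634) = 4133 J.
Work on gas = −W_by = -4133 J.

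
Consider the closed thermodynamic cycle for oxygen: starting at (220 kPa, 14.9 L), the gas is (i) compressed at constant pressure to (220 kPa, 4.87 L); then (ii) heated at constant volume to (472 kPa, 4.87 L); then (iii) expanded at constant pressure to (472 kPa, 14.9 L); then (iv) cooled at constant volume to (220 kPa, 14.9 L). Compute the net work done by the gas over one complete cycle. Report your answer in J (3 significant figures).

W_net ≈ 2530 J

Constant-volume legs do no work.
W(i) = (220)(4.87 − 14.9) = -2207 J; W(iii) = (472)(14.9 − 4.87) = 4734 J.
W_net = -2207 + 4734 = 2528 J (the clockwise enclosed area).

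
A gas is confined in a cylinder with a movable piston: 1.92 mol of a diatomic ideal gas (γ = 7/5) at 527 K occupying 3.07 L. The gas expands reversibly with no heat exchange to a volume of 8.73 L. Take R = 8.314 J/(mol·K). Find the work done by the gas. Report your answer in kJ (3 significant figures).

Adiabatic: TV^(γ−1) = const with γ = 7/5.
T₂ = T₁ (V₁/V₂)^(γ−1) = 527 × (3.07/8.73)^0.4 = 527 × 0.6583 = 346.9 K.
W_by = nCᵥ(T₁ − T₂) = (1.92)(20.79)(527 − 346.9) = 7186 J.

W ≈ 7.19 kJ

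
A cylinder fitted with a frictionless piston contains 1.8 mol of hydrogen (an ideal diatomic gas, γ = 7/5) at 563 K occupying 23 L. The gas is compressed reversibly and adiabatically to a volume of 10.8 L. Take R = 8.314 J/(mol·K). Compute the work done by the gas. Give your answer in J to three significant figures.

W ≈ -7440 J

Adiabatic: TV^(γ−1) = const with γ = 7/5.
T₂ = T₁ (V₁/V₂)^(γ−1) = 563 × (23/10.8)^0.4 = 563 × 1.353 = 761.8 K.
W_by = nCᵥ(T₁ − T₂) = (1.8)(20.79)(563 − 761.8) = -7437 J.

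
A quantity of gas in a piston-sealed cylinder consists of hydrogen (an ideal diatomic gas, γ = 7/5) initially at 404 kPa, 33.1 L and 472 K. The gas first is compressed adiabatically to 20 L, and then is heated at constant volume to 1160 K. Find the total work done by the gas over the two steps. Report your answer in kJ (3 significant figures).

W_total ≈ -7.46 kJ

Step 1 (adiabatic): W = (P₁V₁ − P₂V₂)/(γ−1) = (13372 − 16358)/0.4 = -7464 J.
Step 2 (isochoric): W = 0 (constant volume).
W_total = -7464 + 0 = -7464 J.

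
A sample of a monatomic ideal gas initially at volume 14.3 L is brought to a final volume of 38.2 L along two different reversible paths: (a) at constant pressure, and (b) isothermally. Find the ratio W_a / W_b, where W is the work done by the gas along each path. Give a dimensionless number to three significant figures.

Path (a) isobaric: W = P₁(V₂ − V₁) → W_a/(P₁V₁) = 1.671.
Path (b) isothermal: W = P₁V₁ ln(V₂/V₁) → W_b/(P₁V₁) = 0.9826.
W_a / W_b = 1.671 / 0.9826 = 1.701.

W_a / W_b ≈ 1.70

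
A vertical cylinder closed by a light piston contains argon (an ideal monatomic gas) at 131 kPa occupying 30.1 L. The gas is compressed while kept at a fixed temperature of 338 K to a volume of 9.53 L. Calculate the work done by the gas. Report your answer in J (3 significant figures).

Isothermal: W = nRT ln(V₂/V₁) = P₁V₁ ln(V₂/V₁).
P₁V₁ = (131 kPa)(30.1 L) = 3943 J.
W = 3943 × ln(9.53/30.1) = 3943 × -1.15
W_by_gas = -4535 J.

W ≈ -4530 J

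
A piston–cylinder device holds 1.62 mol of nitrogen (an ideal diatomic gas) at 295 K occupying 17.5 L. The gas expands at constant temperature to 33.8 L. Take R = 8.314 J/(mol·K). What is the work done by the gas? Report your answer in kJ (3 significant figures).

Isothermal: W = nRT ln(V₂/V₁).
W = (1.62)(8.314)(295) × ln(33.8/17.5)
  = 3973 × 0.6583
W_by_gas = 2615 J.

W ≈ 2.62 kJ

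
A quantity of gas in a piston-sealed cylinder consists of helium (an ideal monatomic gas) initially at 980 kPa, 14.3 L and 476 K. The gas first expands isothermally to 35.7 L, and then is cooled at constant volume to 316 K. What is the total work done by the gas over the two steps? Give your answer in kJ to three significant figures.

W_total ≈ 12.8 kJ

Step 1 (isothermal): W = P₁V₁ ln(V₂/V₁) = (14014) ln(35.7/14.3) = 12821 J.
Step 2 (isochoric): W = 0 (constant volume).
W_total = 12821 + 0 = 12821 J.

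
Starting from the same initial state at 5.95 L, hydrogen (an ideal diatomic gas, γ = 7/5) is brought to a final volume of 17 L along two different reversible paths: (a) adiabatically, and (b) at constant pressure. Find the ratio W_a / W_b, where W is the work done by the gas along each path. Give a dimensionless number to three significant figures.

W_a / W_b ≈ 0.462

Path (a) adiabatic: W = P₁V₁(1 − (V₁/V₂)^(γ−1))/(γ−1) → W_a/(P₁V₁) = 0.8573.
Path (b) isobaric: W = P₁(V₂ − V₁) → W_b/(P₁V₁) = 1.857.
W_a / W_b = 0.8573 / 1.857 = 0.4616.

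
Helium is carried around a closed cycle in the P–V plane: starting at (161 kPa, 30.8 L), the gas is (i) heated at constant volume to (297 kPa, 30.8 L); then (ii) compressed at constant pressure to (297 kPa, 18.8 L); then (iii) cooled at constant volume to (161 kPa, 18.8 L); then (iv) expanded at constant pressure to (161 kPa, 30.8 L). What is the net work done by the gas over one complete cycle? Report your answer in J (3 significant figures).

W_net ≈ -1630 J

Constant-volume legs do no work.
W(ii) = (297)(18.8 − 30.8) = -3564 J; W(iv) = (161)(30.8 − 18.8) = 1932 J.
W_net = -3564 + 1932 = -1632 J (the counter-clockwise enclosed area).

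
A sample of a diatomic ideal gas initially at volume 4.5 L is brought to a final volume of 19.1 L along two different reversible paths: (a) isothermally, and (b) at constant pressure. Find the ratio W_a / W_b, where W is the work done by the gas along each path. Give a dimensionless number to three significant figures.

W_a / W_b ≈ 0.446

Path (a) isothermal: W = P₁V₁ ln(V₂/V₁) → W_a/(P₁V₁) = 1.446.
Path (b) isobaric: W = P₁(V₂ − V₁) → W_b/(P₁V₁) = 3.244.
W_a / W_b = 1.446 / 3.244 = 0.4456.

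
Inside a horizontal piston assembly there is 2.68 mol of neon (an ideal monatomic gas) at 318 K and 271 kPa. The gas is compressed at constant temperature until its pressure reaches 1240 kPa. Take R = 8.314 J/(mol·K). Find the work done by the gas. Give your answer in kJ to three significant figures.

W ≈ -10.8 kJ

Isothermal process: W = nRT ln(V₂/V₁) = nRT ln(P₁/P₂).
W = (2.68)(8.314)(318) × ln(271/1240)
  = 7086 × ln(0.2185) = 7086 × -1.521
W_by_gas = -10775 J.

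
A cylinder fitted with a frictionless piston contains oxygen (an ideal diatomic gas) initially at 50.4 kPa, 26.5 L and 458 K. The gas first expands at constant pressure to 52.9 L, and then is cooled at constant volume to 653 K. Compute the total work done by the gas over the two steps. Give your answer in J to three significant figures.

Step 1 (isobaric): W = PΔV = (50.4 kPa)(52.9 − 26.5 L) = 1331 J.
Step 2 (isochoric): W = 0 (constant volume).
W_total = 1331 + 0 = 1331 J.

W_total ≈ 1330 J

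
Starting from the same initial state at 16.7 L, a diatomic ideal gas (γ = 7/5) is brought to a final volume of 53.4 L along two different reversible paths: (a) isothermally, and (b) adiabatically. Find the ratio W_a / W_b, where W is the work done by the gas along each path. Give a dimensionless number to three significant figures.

Path (a) isothermal: W = P₁V₁ ln(V₂/V₁) → W_a/(P₁V₁) = 1.162.
Path (b) adiabatic: W = P₁V₁(1 − (V₁/V₂)^(γ−1))/(γ−1) → W_b/(P₁V₁) = 0.9296.
W_a / W_b = 1.162 / 0.9296 = 1.25.

W_a / W_b ≈ 1.25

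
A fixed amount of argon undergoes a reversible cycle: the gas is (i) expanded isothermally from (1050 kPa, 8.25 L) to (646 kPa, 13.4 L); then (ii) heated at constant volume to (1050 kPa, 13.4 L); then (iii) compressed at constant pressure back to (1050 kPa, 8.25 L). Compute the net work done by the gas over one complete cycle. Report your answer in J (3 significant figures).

W_net ≈ -1210 J

Leg (i): W = PᵢVᵢ ln(V_f/Vᵢ) = (8662) ln(13.4/8.25) = 4202 J.
Leg (ii): W = 0.
Leg (iii): W = PΔV = (1050)(8.25 − 13.4) = -5408 J.
W_net = 4202 − 5408 = -1206 J.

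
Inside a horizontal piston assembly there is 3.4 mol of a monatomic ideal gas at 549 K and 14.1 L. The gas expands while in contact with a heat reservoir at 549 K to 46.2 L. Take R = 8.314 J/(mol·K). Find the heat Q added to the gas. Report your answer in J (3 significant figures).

Q ≈ 18400 J

Isothermal ⇒ ΔU = 0, so Q = W = nRT ln(V₂/V₁).
Q = (3.4)(8.314)(549) ln(46.2/14.1) = 15519 × 1.187 = 18418 J.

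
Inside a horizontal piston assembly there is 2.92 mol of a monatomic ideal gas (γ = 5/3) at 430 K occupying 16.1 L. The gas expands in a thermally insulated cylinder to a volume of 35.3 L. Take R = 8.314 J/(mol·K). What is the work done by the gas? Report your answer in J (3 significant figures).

Adiabatic: TV^(γ−1) = const with γ = 5/3.
T₂ = T₁ (V₁/V₂)^(γ−1) = 430 × (16.1/35.3)^0.667 = 430 × 0.5925 = 254.8 K.
W_by = nCᵥ(T₁ − T₂) = (2.92)(12.47)(430 − 254.8) = 6381 J.

W ≈ 6380 J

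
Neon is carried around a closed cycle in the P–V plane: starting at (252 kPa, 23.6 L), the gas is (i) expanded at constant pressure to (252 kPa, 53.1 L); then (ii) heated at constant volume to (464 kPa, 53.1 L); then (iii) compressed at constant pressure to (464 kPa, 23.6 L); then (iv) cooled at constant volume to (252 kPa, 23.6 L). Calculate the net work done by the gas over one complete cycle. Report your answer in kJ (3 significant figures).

W_net ≈ -6.25 kJ

Constant-volume legs do no work.
W(i) = (252)(53.1 − 23.6) = 7434 J; W(iii) = (464)(23.6 − 53.1) = -13688 J.
W_net = 7434 − 13688 = -6254 J (the counter-clockwise enclosed area).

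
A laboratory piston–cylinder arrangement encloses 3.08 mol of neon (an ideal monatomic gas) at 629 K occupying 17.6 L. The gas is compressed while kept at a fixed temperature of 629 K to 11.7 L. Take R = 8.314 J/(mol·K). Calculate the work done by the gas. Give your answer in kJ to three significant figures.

W ≈ -6.58 kJ

Isothermal: W = nRT ln(V₂/V₁).
W = (3.08)(8.314)(629) × ln(11.7/17.6)
  = 16107 × -0.4083
W_by_gas = -6577 J.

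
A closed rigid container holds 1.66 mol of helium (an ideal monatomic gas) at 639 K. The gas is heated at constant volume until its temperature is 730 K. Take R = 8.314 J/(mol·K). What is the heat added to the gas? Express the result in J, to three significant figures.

Constant volume ⇒ W = 0, so Q = ΔU = nCᵥΔT with Cᵥ = 3R/2 = 12.47 J/(mol·K).
ΔU = (1.66)(12.47)(730 − 639) = 1884 J.

Q ≈ 1880 J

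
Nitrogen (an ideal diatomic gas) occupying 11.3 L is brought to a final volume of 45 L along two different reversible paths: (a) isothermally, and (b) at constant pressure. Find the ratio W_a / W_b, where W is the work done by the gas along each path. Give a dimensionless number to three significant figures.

W_a / W_b ≈ 0.463

Path (a) isothermal: W = P₁V₁ ln(V₂/V₁) → W_a/(P₁V₁) = 1.382.
Path (b) isobaric: W = P₁(V₂ − V₁) → W_b/(P₁V₁) = 2.982.
W_a / W_b = 1.382 / 2.982 = 0.4634.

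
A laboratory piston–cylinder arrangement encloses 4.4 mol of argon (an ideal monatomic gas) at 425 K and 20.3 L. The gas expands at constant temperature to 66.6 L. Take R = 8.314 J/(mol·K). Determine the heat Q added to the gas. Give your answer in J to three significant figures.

Q ≈ 18500 J

Isothermal ⇒ ΔU = 0, so Q = W = nRT ln(V₂/V₁).
Q = (4.4)(8.314)(425) ln(66.6/20.3) = 15547 × 1.188 = 18471 J.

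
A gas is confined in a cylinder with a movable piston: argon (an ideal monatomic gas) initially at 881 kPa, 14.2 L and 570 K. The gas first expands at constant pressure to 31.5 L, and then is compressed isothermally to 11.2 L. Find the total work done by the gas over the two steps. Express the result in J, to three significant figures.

Step 1 (isobaric): W = PΔV = (881 kPa)(31.5 − 14.2 L) = 15241 J.
After step 1: P = 881 kPa, V = 31.5 L, T = 1264 K.
Step 2 (isothermal): W = P₁V₁ ln(V₂/V₁) = (27752) ln(11.2/31.5) = -28697 J.
W_total = 15241 − 28697 = -13456 J.

W_total ≈ -13500 J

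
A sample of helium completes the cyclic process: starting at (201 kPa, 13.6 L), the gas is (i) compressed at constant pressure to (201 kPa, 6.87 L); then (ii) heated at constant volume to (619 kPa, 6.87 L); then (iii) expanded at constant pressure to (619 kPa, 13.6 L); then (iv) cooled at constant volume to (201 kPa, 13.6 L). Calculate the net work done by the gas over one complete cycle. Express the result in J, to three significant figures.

W_net ≈ 2810 J

Constant-volume legs do no work.
W(i) = (201)(6.87 − 13.6) = -1353 J; W(iii) = (619)(13.6 − 6.87) = 4166 J.
W_net = -1353 + 4166 = 2813 J (the clockwise enclosed area).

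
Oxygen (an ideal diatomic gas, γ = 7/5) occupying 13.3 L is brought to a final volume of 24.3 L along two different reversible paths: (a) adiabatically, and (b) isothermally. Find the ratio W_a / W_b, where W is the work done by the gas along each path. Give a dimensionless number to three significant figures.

Path (a) adiabatic: W = P₁V₁(1 − (V₁/V₂)^(γ−1))/(γ−1) → W_a/(P₁V₁) = 0.5356.
Path (b) isothermal: W = P₁V₁ ln(V₂/V₁) → W_b/(P₁V₁) = 0.6027.
W_a / W_b = 0.5356 / 0.6027 = 0.8886.

W_a / W_b ≈ 0.889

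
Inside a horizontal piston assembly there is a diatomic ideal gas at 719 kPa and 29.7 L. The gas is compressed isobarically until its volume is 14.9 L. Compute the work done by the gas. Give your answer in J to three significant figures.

Isobaric: W = P ΔV.
W = (719 kPa)(14.9 − 29.7 L) = (719)(-14.8) = -10641 J.

W ≈ -10600 J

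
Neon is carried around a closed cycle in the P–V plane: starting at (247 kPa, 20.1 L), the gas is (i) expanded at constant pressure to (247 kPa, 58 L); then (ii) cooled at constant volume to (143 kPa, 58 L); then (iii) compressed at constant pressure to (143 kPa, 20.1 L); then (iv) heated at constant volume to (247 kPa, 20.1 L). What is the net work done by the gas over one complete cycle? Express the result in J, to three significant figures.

Constant-volume legs do no work.
W(i) = (247)(58 − 20.1) = 9361 J; W(iii) = (143)(20.1 − 58) = -5420 J.
W_net = 9361 − 5420 = 3942 J (the clockwise enclosed area).

W_net ≈ 3940 J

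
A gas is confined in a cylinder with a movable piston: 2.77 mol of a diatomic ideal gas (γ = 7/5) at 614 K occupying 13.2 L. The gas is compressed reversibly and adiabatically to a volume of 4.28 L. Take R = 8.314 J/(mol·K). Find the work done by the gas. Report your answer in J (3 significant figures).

W ≈ -20100 J

Adiabatic: TV^(γ−1) = const with γ = 7/5.
T₂ = T₁ (V₁/V₂)^(γ−1) = 614 × (13.2/4.28)^0.4 = 614 × 1.569 = 963.4 K.
W_by = nCᵥ(T₁ − T₂) = (2.77)(20.79)(614 − 963.4) = -20118 J.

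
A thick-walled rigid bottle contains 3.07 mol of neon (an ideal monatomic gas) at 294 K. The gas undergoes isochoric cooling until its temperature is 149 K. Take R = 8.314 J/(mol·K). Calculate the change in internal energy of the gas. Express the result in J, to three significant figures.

ΔU ≈ -5550 J

Constant volume ⇒ W = 0, so Q = ΔU = nCᵥΔT with Cᵥ = 3R/2 = 12.47 J/(mol·K).
ΔU = (3.07)(12.47)(149 − 294) = -5551 J.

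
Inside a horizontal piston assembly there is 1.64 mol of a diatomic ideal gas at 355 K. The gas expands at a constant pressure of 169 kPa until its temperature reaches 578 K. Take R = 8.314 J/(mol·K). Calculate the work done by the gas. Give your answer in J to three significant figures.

W ≈ 3040 J

Isobaric: W = P ΔV = nR ΔT.
W = (1.64)(8.314)(578 − 355) = 3041 J.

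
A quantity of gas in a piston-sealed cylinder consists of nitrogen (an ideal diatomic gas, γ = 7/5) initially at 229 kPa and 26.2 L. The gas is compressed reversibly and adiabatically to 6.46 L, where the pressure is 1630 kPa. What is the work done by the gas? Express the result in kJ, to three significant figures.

W ≈ -11.3 kJ

Adiabatic: W = (P₁V₁ − P₂V₂)/(γ − 1) with γ = 7/5.
P₁V₁ = 6000 J, P₂V₂ = 10530 J.
W = (6000 − 10530) / 0.4 = -11325 J.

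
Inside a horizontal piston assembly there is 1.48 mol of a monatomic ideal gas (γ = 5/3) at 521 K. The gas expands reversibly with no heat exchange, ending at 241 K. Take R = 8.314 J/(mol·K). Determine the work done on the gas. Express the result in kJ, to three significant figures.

W ≈ -5.17 kJ

Adiabatic ⇒ Q = 0, so W_by = −ΔU = nCᵥ(T₁ − T₂).
Cᵥ = 3R/2 = 12.47 J/(mol·K).
W = (1.48)(12.47)(521 − 241) = 5168 J.
Work on gas = −W_by = -5168 J.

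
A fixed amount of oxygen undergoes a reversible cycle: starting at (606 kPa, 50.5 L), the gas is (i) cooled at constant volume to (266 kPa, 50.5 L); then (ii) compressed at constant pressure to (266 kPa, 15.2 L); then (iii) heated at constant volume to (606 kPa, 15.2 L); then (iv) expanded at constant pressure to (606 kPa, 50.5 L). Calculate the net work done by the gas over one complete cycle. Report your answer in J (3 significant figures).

W_net ≈ 12000 J

Constant-volume legs do no work.
W(ii) = (266)(15.2 − 50.5) = -9390 J; W(iv) = (606)(50.5 − 15.2) = 21392 J.
W_net = -9390 + 21392 = 12002 J (the clockwise enclosed area).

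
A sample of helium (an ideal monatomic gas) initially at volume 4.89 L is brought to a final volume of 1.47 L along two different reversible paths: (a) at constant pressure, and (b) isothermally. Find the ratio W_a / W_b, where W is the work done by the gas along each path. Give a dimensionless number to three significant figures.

W_a / W_b ≈ 0.582

Path (a) isobaric: W = P₁(V₂ − V₁) → W_a/(P₁V₁) = -0.6994.
Path (b) isothermal: W = P₁V₁ ln(V₂/V₁) → W_b/(P₁V₁) = -1.202.
W_a / W_b = -0.6994 / -1.202 = 0.5819.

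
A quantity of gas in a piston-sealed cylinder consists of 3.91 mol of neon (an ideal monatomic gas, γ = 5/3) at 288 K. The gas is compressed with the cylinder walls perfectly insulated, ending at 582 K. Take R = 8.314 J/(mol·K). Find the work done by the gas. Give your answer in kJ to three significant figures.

W ≈ -14.3 kJ

Adiabatic ⇒ Q = 0, so W_by = −ΔU = nCᵥ(T₁ − T₂).
Cᵥ = 3R/2 = 12.47 J/(mol·K).
W = (3.91)(12.47)(288 − 582) = -14336 J.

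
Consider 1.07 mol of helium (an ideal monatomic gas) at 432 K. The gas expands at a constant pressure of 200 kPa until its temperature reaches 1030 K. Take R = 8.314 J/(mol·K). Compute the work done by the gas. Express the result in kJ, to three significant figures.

W ≈ 5.32 kJ

Isobaric: W = P ΔV = nR ΔT.
W = (1.07)(8.314)(1030 − 432) = 5320 J.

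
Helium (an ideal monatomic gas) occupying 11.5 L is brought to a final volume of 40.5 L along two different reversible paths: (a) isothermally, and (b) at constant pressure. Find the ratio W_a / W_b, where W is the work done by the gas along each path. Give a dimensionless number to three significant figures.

Path (a) isothermal: W = P₁V₁ ln(V₂/V₁) → W_a/(P₁V₁) = 1.259.
Path (b) isobaric: W = P₁(V₂ − V₁) → W_b/(P₁V₁) = 2.522.
W_a / W_b = 1.259 / 2.522 = 0.4992.

W_a / W_b ≈ 0.499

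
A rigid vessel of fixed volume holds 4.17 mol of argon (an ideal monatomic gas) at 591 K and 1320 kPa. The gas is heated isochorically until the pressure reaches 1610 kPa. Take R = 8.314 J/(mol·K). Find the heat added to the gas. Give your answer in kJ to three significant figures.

Q ≈ 6.75 kJ

Constant volume ⇒ W = 0, so Q = ΔU = nCᵥΔT with Cᵥ = 3R/2 = 12.47 J/(mol·K).
At constant V, T₂/T₁ = P₂/P₁ ⇒ ΔT = T₁(P₂/P₁ − 1) = 591·(1610/1320 − 1) = 129.8 K.
ΔU = (4.17)(12.47)(129.8) = 6752 J.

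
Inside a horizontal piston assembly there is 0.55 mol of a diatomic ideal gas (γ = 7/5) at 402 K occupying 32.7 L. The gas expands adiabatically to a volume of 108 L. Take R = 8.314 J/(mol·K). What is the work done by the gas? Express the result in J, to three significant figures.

Adiabatic: TV^(γ−1) = const with γ = 7/5.
T₂ = T₁ (V₁/V₂)^(γ−1) = 402 × (32.7/108)^0.4 = 402 × 0.6201 = 249.3 K.
W_by = nCᵥ(T₁ − T₂) = (0.55)(20.79)(402 − 249.3) = 1746 J.

W ≈ 1750 J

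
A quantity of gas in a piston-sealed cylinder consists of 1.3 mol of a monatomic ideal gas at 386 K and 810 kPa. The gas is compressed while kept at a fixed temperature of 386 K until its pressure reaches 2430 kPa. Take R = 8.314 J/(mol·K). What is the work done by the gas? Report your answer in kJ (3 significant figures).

Isothermal process: W = nRT ln(V₂/V₁) = nRT ln(P₁/P₂).
W = (1.3)(8.314)(386) × ln(810/2430)
  = 4172 × ln(0.3333) = 4172 × -1.099
W_by_gas = -4583 J.

W ≈ -4.58 kJ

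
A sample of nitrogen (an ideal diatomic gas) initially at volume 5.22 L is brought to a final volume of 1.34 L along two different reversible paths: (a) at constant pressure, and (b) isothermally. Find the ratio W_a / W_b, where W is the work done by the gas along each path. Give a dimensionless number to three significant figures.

W_a / W_b ≈ 0.547

Path (a) isobaric: W = P₁(V₂ − V₁) → W_a/(P₁V₁) = -0.7433.
Path (b) isothermal: W = P₁V₁ ln(V₂/V₁) → W_b/(P₁V₁) = -1.36.
W_a / W_b = -0.7433 / -1.36 = 0.5466.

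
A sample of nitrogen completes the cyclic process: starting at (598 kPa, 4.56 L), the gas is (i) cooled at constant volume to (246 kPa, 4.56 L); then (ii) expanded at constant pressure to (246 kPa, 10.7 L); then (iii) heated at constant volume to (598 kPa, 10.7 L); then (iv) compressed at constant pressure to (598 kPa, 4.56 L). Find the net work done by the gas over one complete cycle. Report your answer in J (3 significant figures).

Constant-volume legs do no work.
W(ii) = (246)(10.7 − 4.56) = 1510 J; W(iv) = (598)(4.56 − 10.7) = -3672 J.
W_net = 1510 − 3672 = -2161 J (the counter-clockwise enclosed area).

W_net ≈ -2160 J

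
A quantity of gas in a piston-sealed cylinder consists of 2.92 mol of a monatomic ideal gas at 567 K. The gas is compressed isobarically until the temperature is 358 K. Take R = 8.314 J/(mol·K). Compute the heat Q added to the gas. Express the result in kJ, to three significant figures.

Isobaric: W = nRΔT = (2.92)(8.314)(-209) = -5074 J.
ΔU = nCᵥΔT with Cᵥ = 3R/2: ΔU = (2.92)(12.47)(-209) = -7611 J.
Q = ΔU + W = -7611 − 5074 = -12685 J.

Q ≈ -12.7 kJ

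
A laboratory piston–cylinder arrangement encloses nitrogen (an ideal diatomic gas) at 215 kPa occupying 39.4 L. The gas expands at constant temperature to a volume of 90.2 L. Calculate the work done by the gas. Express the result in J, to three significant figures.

W ≈ 7020 J

Isothermal: W = nRT ln(V₂/V₁) = P₁V₁ ln(V₂/V₁).
P₁V₁ = (215 kPa)(39.4 L) = 8471 J.
W = 8471 × ln(90.2/39.4) = 8471 × 0.8283
W_by_gas = 7016 J.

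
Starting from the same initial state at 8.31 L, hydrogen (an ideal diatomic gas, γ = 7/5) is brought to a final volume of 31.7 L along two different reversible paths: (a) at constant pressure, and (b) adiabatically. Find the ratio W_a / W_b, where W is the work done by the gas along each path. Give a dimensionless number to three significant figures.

Path (a) isobaric: W = P₁(V₂ − V₁) → W_a/(P₁V₁) = 2.815.
Path (b) adiabatic: W = P₁V₁(1 − (V₁/V₂)^(γ−1))/(γ−1) → W_b/(P₁V₁) = 1.037.
W_a / W_b = 2.815 / 1.037 = 2.715.

W_a / W_b ≈ 2.72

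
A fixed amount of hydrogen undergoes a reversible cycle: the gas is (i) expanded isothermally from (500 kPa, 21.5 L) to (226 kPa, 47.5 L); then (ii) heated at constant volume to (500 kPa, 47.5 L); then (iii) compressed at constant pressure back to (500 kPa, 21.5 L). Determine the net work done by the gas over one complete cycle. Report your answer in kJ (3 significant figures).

W_net ≈ -4.48 kJ

Leg (i): W = PᵢVᵢ ln(V_f/Vᵢ) = (10750) ln(47.5/21.5) = 8521 J.
Leg (ii): W = 0.
Leg (iii): W = PΔV = (500)(21.5 − 47.5) = -13000 J.
W_net = 8521 − 13000 = -4479 J.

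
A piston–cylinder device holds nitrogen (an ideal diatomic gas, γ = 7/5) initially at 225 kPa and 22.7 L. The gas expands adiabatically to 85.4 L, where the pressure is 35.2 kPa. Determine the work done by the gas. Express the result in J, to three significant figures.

W ≈ 5250 J

Adiabatic: W = (P₁V₁ − P₂V₂)/(γ − 1) with γ = 7/5.
P₁V₁ = 5108 J, P₂V₂ = 3006 J.
W = (5108 − 3006) / 0.4 = 5254 J.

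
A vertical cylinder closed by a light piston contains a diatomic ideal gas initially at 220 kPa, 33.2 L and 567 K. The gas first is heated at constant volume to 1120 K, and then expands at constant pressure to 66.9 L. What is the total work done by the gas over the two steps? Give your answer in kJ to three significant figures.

Step 1 (isochoric): W = 0 (constant volume).
After step 1: P = 434.6 kPa (V unchanged).
Step 2 (isobaric): W = PΔV = (434.6 kPa)(66.9 − 33.2 L) = 14645 J.
W_total = 0 + 14645 = 14645 J.

W_total ≈ 14.6 kJ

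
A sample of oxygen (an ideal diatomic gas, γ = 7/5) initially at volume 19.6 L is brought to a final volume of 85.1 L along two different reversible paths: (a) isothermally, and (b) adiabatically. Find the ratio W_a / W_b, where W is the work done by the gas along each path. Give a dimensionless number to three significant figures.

W_a / W_b ≈ 1.32

Path (a) isothermal: W = P₁V₁ ln(V₂/V₁) → W_a/(P₁V₁) = 1.468.
Path (b) adiabatic: W = P₁V₁(1 − (V₁/V₂)^(γ−1))/(γ−1) → W_b/(P₁V₁) = 1.11.
W_a / W_b = 1.468 / 1.11 = 1.322.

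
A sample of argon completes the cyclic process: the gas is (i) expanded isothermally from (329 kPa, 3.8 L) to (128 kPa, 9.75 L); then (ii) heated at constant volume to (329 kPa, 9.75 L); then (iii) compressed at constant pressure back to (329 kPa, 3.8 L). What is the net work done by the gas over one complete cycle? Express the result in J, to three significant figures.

W_net ≈ -780 J

Leg (i): W = PᵢVᵢ ln(V_f/Vᵢ) = (1250) ln(9.75/3.8) = 1178 J.
Leg (ii): W = 0.
Leg (iii): W = PΔV = (329)(3.8 − 9.75) = -1958 J.
W_net = 1178 − 1958 = -779.5 J.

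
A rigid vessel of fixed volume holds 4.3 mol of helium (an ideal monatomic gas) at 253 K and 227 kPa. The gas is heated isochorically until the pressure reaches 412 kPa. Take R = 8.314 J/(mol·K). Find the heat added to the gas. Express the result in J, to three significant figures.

Constant volume ⇒ W = 0, so Q = ΔU = nCᵥΔT with Cᵥ = 3R/2 = 12.47 J/(mol·K).
At constant V, T₂/T₁ = P₂/P₁ ⇒ ΔT = T₁(P₂/P₁ − 1) = 253·(412/227 − 1) = 206.2 K.
ΔU = (4.3)(12.47)(206.2) = 11057 J.

Q ≈ 11100 J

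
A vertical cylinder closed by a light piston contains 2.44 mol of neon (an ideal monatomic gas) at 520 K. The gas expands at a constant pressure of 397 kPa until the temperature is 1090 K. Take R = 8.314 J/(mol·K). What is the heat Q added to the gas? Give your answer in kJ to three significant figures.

Q ≈ 28.9 kJ

Isobaric: W = nRΔT = (2.44)(8.314)(570) = 11563 J.
ΔU = nCᵥΔT with Cᵥ = 3R/2: ΔU = (2.44)(12.47)(570) = 17345 J.
Q = ΔU + W = 17345 + 11563 = 28908 J.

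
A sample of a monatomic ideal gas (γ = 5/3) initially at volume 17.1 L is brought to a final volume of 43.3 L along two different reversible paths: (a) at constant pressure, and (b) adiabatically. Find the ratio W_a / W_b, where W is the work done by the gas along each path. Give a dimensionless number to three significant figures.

Path (a) isobaric: W = P₁(V₂ − V₁) → W_a/(P₁V₁) = 1.532.
Path (b) adiabatic: W = P₁V₁(1 − (V₁/V₂)^(γ−1))/(γ−1) → W_b/(P₁V₁) = 0.6926.
W_a / W_b = 1.532 / 0.6926 = 2.212.

W_a / W_b ≈ 2.21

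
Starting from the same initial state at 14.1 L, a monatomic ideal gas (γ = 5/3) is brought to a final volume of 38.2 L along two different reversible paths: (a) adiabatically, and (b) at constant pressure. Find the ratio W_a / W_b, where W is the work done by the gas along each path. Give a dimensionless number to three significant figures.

Path (a) adiabatic: W = P₁V₁(1 − (V₁/V₂)^(γ−1))/(γ−1) → W_a/(P₁V₁) = 0.7282.
Path (b) isobaric: W = P₁(V₂ − V₁) → W_b/(P₁V₁) = 1.709.
W_a / W_b = 0.7282 / 1.709 = 0.426.

W_a / W_b ≈ 0.426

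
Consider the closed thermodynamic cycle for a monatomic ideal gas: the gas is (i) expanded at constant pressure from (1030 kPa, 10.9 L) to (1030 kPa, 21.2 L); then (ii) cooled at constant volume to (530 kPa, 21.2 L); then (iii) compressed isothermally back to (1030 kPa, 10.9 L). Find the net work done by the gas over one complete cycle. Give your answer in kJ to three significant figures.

W_net ≈ 3.13 kJ

Leg (i): W = PΔV = (1030)(21.2 − 10.9) = 10609 J.
Leg (ii): W = 0.
Leg (iii): W = PᵢVᵢ ln(V_f/Vᵢ) = (11236) ln(10.9/21.2) = -7475 J.
W_net = 10609 − 7475 = 3134 J.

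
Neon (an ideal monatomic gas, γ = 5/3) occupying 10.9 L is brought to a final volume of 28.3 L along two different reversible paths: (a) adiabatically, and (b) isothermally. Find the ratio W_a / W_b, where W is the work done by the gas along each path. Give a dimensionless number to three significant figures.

Path (a) adiabatic: W = P₁V₁(1 − (V₁/V₂)^(γ−1))/(γ−1) → W_a/(P₁V₁) = 0.7059.
Path (b) isothermal: W = P₁V₁ ln(V₂/V₁) → W_b/(P₁V₁) = 0.9541.
W_a / W_b = 0.7059 / 0.9541 = 0.7399.

W_a / W_b ≈ 0.740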